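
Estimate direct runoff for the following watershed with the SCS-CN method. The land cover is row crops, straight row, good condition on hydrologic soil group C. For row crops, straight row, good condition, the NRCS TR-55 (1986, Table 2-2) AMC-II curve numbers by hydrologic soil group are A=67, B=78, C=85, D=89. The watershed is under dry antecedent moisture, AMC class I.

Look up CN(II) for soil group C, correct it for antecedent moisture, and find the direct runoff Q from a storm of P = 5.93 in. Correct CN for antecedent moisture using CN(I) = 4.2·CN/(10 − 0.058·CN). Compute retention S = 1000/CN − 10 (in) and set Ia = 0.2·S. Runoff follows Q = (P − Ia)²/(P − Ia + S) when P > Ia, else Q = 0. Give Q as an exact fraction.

NRCS table: row crops, straight row, good condition, soil group C → CN(II) = 85
CN(I) from CN(II)=85: (4.2·85)/(10 − 0.058·85) = 11900/169 ≈ 70.414
Max retention: S = 1000/(11900/169) − 10 = 500/119 in (≈ 4.202 in)
Initial abstraction Ia = S/5 = (500/119)/5 = 100/119 ≈ 0.840 in
P − Ia = 5.930 − 0.840 = 60567/11900 ≈ 5.090 in (> 0, runoff occurs)
Runoff Q = (P−Ia)²/(P−Ia+S) = (5.090)²/(5.090+4.202) = 3668361489/1315747300 ≈ 2.788 in

Q = 3668361489/1315747300 in ≈ 2.788 in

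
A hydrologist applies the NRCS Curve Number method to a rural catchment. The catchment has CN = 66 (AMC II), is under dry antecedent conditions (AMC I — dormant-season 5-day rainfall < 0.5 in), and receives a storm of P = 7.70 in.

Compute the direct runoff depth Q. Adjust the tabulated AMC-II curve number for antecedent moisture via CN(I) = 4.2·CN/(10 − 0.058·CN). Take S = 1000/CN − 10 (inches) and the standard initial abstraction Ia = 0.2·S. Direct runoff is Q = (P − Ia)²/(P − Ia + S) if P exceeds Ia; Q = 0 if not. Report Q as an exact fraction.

Dry (AMC I): CN(I) = 4.2·66/(10 − 0.058·66) = (1386/5)/(1543/250) = 69300/1543 ≈ 44.913
S = 1000/(69300/1543) − 10 = 8500/693 in ≈ 12.266 in
Ia = 0.2S: 0.2·12.266 = 2.453 in (exactly 1700/693)
P − Ia = 7.700 − 2.453 = 36361/6930 ≈ 5.247 in (> 0, runoff occurs)
Runoff Q = (P−Ia)²/(P−Ia+S) = (5.247)²/(5.247+12.266) = 1322122321/841031730 ≈ 1.572 in

Q = 1322122321/841031730 in ≈ 1.572 in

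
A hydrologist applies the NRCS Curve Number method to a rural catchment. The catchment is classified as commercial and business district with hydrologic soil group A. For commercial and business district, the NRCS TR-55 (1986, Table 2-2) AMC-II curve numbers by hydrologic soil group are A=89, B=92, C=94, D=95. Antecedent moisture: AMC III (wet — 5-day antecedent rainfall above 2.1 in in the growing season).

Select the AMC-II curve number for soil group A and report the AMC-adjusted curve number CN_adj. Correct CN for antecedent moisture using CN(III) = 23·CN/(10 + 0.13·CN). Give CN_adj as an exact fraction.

CN_adj = 204700/2157 ≈ 94.900

NRCS table: commercial and business district, soil group A → CN(II) = 89
Adjust CN=89 to AMC III: 23·89/(10 + 0.13·89) → 2047 ÷ (2157/100) = 204700/2157 ≈ 94.900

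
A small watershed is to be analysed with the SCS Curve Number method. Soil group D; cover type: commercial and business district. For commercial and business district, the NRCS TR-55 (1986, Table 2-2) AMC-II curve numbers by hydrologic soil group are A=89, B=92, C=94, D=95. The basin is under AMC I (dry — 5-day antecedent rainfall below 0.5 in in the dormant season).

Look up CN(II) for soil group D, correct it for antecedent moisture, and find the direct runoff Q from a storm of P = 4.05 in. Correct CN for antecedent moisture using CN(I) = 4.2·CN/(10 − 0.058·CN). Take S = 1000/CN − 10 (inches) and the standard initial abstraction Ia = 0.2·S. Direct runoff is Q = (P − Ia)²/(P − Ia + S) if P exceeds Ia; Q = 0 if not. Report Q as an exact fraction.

Q = 919241761/321745620 in ≈ 2.857 in

NRCS table: commercial and business district, soil group D → CN(II) = 95
CN(I) from CN(II)=95: (4.2·95)/(10 − 0.058·95) = 39900/449 ≈ 88.864
S = 1000/(39900/449) − 10 = 500/399 in ≈ 1.253 in
Ia = 0.2·(500/399) = 100/399 in ≈ 0.251 in
Excess rainfall: 4.050 − 0.251 = 3.799 in; P > Ia so Q > 0
Runoff Q = (P−Ia)²/(P−Ia+S) = (3.799)²/(3.799+1.253) = 919241761/321745620 ≈ 2.857 in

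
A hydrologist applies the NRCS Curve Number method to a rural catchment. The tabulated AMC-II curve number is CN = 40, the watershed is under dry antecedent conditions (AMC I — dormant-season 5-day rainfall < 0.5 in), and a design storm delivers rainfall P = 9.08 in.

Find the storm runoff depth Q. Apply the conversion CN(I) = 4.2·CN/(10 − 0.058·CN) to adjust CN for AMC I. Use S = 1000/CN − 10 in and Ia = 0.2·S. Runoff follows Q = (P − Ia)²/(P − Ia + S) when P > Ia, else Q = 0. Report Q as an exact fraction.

Q = 114921/1153075 in ≈ 0.100 in

Adjust CN=40 to AMC I: 4.2·40/(10 − 0.058·40) → 168 ÷ (192/25) = 175/8 ≈ 21.875
Retention S: 1000/CN − 10 with CN=21.875 → S = 250/7 ≈ 35.714 in
Initial abstraction Ia = S/5 = (250/7)/5 = 50/7 ≈ 7.143 in
P − Ia = 9.080 − 7.143 = 339/175 ≈ 1.937 in (> 0, runoff occurs)
Runoff Q = (P−Ia)²/(P−Ia+S) = (1.937)²/(1.937+35.714) = 114921/1153075 ≈ 0.100 in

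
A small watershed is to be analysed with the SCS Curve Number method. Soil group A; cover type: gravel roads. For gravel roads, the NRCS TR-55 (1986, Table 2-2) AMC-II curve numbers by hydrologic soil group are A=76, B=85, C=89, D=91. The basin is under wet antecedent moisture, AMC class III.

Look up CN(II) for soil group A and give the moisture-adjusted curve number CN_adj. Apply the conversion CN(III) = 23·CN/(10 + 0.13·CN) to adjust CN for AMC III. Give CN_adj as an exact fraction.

NRCS table: gravel roads, soil group A → CN(II) = 76
Wet (AMC III): CN(III) = 23·76/(10 + 0.13·76) = 1748/(497/25) = 43700/497 ≈ 87.928

CN_adj = 43700/497 ≈ 87.928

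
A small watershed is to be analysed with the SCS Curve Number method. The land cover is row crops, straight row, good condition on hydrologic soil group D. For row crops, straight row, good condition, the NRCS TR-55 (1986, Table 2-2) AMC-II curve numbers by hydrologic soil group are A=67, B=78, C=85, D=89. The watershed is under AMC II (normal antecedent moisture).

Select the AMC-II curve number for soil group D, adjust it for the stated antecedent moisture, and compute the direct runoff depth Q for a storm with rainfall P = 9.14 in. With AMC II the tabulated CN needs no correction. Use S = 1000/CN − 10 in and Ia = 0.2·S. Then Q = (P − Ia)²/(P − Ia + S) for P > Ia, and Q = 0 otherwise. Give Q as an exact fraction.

Q = 1566022329/200574850 in ≈ 7.808 in

NRCS table: row crops, straight row, good condition, soil group D → CN(II) = 89
CN(II) = 89; AMC II needs no correction.
S = 1000/89 − 10 = 110/89 in ≈ 1.236 in
Ia = 0.2·(110/89) = 22/89 in ≈ 0.247 in
Since P=9.140 > Ia=0.247: effective rainfall P−Ia = 39573/4450 in
Q = (39573/4450)²/((39573/4450) + 110/89) = (1566022329/19802500)/(45073/4450) = 1566022329/200574850 in ≈ 7.808 in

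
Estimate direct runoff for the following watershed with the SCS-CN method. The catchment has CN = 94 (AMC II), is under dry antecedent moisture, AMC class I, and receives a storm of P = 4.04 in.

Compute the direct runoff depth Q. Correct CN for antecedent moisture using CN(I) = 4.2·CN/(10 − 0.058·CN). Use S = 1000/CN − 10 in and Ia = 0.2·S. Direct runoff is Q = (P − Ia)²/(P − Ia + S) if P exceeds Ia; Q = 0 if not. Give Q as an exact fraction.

CN(I) from CN(II)=94: (4.2·94)/(10 − 0.058·94) = 32900/379 ≈ 86.807
Max retention: S = 1000/(32900/379) − 10 = 500/329 in (≈ 1.520 in)
Ia = 0.2·(500/329) = 100/329 in ≈ 0.304 in
Since P=4.040 > Ia=0.304: effective rainfall P−Ia = 30729/8225 in
Runoff Q = (P−Ia)²/(P−Ia+S) = (3.736)²/(3.736+1.520) = 944271441/355558525 ≈ 2.656 in

Q = 944271441/355558525 in ≈ 2.656 in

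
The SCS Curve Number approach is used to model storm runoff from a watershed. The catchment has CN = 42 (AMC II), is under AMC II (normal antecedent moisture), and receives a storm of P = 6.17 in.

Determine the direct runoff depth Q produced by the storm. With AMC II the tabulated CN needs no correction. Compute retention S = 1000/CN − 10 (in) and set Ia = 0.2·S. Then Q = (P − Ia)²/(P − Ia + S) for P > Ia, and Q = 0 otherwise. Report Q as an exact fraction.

CN(II) = 42; AMC II needs no correction.
Max retention: S = 1000/42 − 10 = 290/21 in (≈ 13.810 in)
Ia = 0.2·(290/21) = 58/21 in ≈ 2.762 in
Excess rainfall: 6.170 − 2.762 = 3.408 in; P > Ia so Q > 0
Runoff Q = (P−Ia)²/(P−Ia+S) = (3.408)²/(3.408+13.810) = 51222649/75929700 ≈ 0.675 in

Q = 51222649/75929700 in ≈ 0.675 in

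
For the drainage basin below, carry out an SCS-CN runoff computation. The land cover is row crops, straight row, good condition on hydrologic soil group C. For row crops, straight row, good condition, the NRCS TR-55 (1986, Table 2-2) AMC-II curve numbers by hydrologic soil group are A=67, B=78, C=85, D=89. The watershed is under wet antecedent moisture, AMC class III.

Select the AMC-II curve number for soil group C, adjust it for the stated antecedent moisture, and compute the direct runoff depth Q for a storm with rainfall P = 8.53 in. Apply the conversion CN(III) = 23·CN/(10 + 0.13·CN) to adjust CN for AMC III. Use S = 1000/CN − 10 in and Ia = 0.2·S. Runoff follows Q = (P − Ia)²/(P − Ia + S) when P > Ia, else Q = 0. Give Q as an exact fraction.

NRCS table: row crops, straight row, good condition, soil group C → CN(II) = 85
Wet (AMC III): CN(III) = 23·85/(10 + 0.13·85) = 1955/(421/20) = 39100/421 ≈ 92.874
Retention S: 1000/CN − 10 with CN=92.874 → S = 300/391 ≈ 0.767 in
Ia = 0.2S: 0.2·0.767 = 0.153 in (exactly 60/391)
Since P=8.530 > Ia=0.153: effective rainfall P−Ia = 327523/39100 in
Runoff Q = (P−Ia)²/(P−Ia+S) = (8.377)²/(8.377+0.767) = 107271315529/13979149300 ≈ 7.674 in

Q = 107271315529/13979149300 in ≈ 7.674 in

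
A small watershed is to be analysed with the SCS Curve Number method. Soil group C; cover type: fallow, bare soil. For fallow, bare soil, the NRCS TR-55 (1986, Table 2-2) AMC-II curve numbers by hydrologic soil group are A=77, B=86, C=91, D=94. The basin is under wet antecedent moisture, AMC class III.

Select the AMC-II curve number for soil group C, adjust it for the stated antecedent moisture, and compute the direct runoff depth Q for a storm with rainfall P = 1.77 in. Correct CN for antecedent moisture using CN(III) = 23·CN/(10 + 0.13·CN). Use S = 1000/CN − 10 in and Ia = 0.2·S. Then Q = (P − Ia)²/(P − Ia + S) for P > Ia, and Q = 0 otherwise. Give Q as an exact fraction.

Q = 41409585507/30869029100 in ≈ 1.341 in

NRCS table: fallow, bare soil, soil group C → CN(II) = 91
CN(III) from CN(II)=91: (23·91)/(10 + 0.13·91) = 209300/2183 ≈ 95.877
S = 1000/(209300/2183) − 10 = 900/2093 in ≈ 0.430 in
Ia = 0.2·(900/2093) = 180/2093 in ≈ 0.086 in
Excess rainfall: 1.770 − 0.086 = 1.684 in; P > Ia so Q > 0
Runoff Q = (P−Ia)²/(P−Ia+S) = (1.684)²/(1.684+0.430) = 41409585507/30869029100 ≈ 1.341 in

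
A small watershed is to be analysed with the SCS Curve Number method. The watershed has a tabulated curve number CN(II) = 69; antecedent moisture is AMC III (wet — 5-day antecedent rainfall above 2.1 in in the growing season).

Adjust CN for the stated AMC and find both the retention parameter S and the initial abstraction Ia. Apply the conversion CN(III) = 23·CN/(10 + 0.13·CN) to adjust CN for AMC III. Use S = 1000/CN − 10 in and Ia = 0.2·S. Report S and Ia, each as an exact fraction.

CN(III) from CN(II)=69: (23·69)/(10 + 0.13·69) = 158700/1897 ≈ 83.658
S = 1000/(158700/1897) − 10 = 3100/1587 in ≈ 1.953 in
Ia = 0.2S: 0.2·1.953 = 0.391 in (exactly 620/1587)

S = 3100/1587 in ≈ 1.953 in; Ia = 620/1587 in ≈ 0.391 in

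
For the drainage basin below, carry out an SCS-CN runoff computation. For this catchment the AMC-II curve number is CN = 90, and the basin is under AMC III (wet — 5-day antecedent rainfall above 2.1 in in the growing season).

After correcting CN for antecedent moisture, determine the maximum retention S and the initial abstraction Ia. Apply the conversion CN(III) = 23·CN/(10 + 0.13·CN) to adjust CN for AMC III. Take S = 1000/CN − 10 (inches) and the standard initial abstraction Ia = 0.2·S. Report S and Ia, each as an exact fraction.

Adjust CN=90 to AMC III: 23·90/(10 + 0.13·90) → 2070 ÷ (217/10) = 20700/217 ≈ 95.392
S = 1000/(20700/217) − 10 = 100/207 in ≈ 0.483 in
Ia = 0.2S: 0.2·0.483 = 0.097 in (exactly 20/207)

S = 100/207 in ≈ 0.483 in; Ia = 20/207 in ≈ 0.097 in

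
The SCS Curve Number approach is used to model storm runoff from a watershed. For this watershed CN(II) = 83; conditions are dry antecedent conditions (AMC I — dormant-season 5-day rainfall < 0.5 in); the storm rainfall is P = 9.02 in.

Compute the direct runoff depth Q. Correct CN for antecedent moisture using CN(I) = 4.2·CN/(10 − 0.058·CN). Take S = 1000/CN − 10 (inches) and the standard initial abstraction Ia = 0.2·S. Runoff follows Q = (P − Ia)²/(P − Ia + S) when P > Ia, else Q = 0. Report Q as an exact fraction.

Q = 491531394649/98139004950 in ≈ 5.009 in

CN(I) from CN(II)=83: (4.2·83)/(10 − 0.058·83) = 174300/2593 ≈ 67.219
S = 1000/(174300/2593) − 10 = 8500/1743 in ≈ 4.877 in
Ia = 0.2·(8500/1743) = 1700/1743 in ≈ 0.975 in
Since P=9.020 > Ia=0.975: effective rainfall P−Ia = 701093/87150 in
Runoff Q = (P−Ia)²/(P−Ia+S) = (8.045)²/(8.045+4.877) = 491531394649/98139004950 ≈ 5.009 in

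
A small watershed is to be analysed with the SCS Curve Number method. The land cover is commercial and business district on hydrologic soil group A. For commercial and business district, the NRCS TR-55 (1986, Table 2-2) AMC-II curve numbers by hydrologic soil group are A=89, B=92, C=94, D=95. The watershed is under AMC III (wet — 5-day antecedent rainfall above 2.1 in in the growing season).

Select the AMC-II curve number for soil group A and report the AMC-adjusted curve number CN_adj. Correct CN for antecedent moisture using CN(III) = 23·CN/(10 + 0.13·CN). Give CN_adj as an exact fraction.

NRCS table: commercial and business district, soil group A → CN(II) = 89
CN(III) from CN(II)=89: (23·89)/(10 + 0.13·89) = 204700/2157 ≈ 94.900

CN_adj = 204700/2157 ≈ 94.900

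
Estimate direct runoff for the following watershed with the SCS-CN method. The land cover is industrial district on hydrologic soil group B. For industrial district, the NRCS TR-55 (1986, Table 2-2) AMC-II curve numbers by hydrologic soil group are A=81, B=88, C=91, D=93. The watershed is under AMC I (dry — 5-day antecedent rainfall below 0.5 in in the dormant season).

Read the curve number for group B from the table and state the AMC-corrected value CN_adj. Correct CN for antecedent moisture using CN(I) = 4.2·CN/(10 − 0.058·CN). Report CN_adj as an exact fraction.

NRCS table: industrial district, soil group B → CN(II) = 88
Adjust CN=88 to AMC I: 4.2·88/(10 − 0.058·88) → (1848/5) ÷ (612/125) = 3850/51 ≈ 75.490

CN_adj = 3850/51 ≈ 75.490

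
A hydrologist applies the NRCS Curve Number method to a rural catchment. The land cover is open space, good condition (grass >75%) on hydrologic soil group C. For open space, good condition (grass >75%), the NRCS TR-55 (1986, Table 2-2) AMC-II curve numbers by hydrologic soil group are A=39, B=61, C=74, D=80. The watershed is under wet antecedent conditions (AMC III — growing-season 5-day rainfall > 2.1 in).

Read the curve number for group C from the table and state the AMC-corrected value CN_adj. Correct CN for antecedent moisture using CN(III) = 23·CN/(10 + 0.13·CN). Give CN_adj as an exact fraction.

CN_adj = 85100/981 ≈ 86.748

NRCS table: open space, good condition (grass >75%), soil group C → CN(II) = 74
Adjust CN=74 to AMC III: 23·74/(10 + 0.13·74) → 1702 ÷ (981/50) = 85100/981 ≈ 86.748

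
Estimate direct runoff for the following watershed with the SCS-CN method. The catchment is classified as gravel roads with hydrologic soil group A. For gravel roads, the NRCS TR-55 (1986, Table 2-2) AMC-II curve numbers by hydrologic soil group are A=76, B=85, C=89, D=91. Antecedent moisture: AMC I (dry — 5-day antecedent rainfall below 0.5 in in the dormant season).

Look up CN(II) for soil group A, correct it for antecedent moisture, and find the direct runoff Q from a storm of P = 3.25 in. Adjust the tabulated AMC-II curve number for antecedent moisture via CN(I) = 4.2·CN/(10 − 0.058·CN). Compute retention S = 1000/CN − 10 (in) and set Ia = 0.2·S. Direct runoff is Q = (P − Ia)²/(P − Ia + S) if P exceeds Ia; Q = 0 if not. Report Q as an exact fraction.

Q = 863041/2622228 in ≈ 0.329 in

NRCS table: gravel roads, soil group A → CN(II) = 76
Adjust CN=76 to AMC I: 4.2·76/(10 − 0.058·76) → (1596/5) ÷ (699/125) = 13300/233 ≈ 57.082
S = 1000/(13300/233) − 10 = 1000/133 in ≈ 7.519 in
Initial abstraction Ia = S/5 = (1000/133)/5 = 200/133 ≈ 1.504 in
P − Ia = 3.250 − 1.504 = 929/532 ≈ 1.746 in (> 0, runoff occurs)
Q: (929/532)² ÷ (4929/532) = 863041/2622228 in (≈ 0.329 in)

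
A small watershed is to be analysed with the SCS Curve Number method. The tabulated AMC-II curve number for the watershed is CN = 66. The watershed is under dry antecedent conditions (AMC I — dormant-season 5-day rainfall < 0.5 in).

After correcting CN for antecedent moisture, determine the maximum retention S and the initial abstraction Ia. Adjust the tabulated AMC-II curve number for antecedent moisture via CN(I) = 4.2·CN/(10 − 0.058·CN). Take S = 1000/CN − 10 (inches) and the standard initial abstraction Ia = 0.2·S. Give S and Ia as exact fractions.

Adjust CN=66 to AMC I: 4.2·66/(10 − 0.058·66) → (1386/5) ÷ (1543/250) = 69300/1543 ≈ 44.913
Retention S: 1000/CN − 10 with CN=44.913 → S = 8500/693 ≈ 12.266 in
Initial abstraction Ia = S/5 = (8500/693)/5 = 1700/693 ≈ 2.453 in

S = 8500/693 in ≈ 12.266 in; Ia = 1700/693 in ≈ 2.453 in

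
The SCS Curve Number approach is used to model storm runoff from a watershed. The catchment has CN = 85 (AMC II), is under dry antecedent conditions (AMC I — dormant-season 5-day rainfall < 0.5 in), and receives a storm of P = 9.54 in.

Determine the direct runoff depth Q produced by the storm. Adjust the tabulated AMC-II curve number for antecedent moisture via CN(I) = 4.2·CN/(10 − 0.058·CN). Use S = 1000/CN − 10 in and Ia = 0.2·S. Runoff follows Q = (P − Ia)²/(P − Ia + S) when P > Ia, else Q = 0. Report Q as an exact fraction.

Dry (AMC I): CN(I) = 4.2·85/(10 − 0.058·85) = 357/(507/100) = 11900/169 ≈ 70.414
Max retention: S = 1000/(11900/169) − 10 = 500/119 in (≈ 4.202 in)
Ia = 0.2S: 0.2·4.202 = 0.840 in (exactly 100/119)
Excess rainfall: 9.540 − 0.840 = 8.700 in; P > Ia so Q > 0
Q = (51763/5950)²/((51763/5950) + 500/119) = (2679408169/35402500)/(76763/5950) = 2679408169/456739850 in ≈ 5.866 in

Q = 2679408169/456739850 in ≈ 5.866 in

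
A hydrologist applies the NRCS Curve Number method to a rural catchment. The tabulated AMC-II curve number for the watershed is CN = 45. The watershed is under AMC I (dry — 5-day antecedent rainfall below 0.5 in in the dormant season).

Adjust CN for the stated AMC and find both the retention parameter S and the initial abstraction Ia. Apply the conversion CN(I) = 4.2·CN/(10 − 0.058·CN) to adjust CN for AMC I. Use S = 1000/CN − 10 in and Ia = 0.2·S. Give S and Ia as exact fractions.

Dry (AMC I): CN(I) = 4.2·45/(10 − 0.058·45) = 189/(739/100) = 18900/739 ≈ 25.575
S = 1000/(18900/739) − 10 = 5500/189 in ≈ 29.101 in
Ia = 0.2·(5500/189) = 1100/189 in ≈ 5.820 in

S = 5500/189 in ≈ 29.101 in; Ia = 1100/189 in ≈ 5.820 in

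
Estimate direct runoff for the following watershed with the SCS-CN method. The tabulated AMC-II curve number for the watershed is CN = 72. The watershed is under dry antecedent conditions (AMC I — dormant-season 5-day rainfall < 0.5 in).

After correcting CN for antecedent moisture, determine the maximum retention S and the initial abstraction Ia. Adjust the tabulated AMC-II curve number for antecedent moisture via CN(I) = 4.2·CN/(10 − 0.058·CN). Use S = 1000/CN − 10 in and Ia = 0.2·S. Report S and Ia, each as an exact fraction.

Adjust CN=72 to AMC I: 4.2·72/(10 − 0.058·72) → (1512/5) ÷ (728/125) = 675/13 ≈ 51.923
Retention S: 1000/CN − 10 with CN=51.923 → S = 250/27 ≈ 9.259 in
Ia = 0.2S: 0.2·9.259 = 1.852 in (exactly 50/27)

S = 250/27 in ≈ 9.259 in; Ia = 50/27 in ≈ 1.852 in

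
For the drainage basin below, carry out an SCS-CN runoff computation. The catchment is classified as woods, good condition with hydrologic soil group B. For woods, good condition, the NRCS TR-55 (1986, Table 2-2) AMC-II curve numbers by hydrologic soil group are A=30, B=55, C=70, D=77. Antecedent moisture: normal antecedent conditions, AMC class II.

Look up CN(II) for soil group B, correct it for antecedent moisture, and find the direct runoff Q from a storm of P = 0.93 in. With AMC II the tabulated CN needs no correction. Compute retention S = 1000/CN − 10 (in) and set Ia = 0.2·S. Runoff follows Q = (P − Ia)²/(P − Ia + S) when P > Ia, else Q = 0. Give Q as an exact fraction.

Q = 0 in ≈ 0.000 in

NRCS table: woods, good condition, soil group B → CN(II) = 55
CN(II) = 55; AMC II needs no correction.
Retention S: 1000/CN − 10 with CN=55.000 → S = 90/11 ≈ 8.182 in
Ia = 0.2·(90/11) = 18/11 in ≈ 1.636 in
P = 0.930 ≤ Ia = 1.636 in: entire storm abstracted, Q = 0.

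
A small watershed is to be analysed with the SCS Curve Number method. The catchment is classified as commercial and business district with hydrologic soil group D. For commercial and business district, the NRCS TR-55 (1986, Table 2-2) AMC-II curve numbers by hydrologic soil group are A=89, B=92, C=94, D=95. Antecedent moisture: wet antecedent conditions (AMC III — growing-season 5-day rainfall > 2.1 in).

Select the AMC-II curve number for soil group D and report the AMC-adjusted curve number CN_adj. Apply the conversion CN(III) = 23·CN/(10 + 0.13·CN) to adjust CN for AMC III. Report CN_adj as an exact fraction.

CN_adj = 43700/447 ≈ 97.763

NRCS table: commercial and business district, soil group D → CN(II) = 95
Adjust CN=95 to AMC III: 23·95/(10 + 0.13·95) → 2185 ÷ (447/20) = 43700/447 ≈ 97.763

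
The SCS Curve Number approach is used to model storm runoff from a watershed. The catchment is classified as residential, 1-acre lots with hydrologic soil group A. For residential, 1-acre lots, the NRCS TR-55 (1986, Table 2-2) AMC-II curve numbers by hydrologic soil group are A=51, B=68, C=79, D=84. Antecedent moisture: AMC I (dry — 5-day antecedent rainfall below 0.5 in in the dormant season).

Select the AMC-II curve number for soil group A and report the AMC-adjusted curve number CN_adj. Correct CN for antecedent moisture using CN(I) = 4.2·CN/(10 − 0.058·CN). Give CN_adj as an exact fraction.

NRCS table: residential, 1-acre lots, soil group A → CN(II) = 51
Dry (AMC I): CN(I) = 4.2·51/(10 − 0.058·51) = (1071/5)/(3521/500) = 15300/503 ≈ 30.417

CN_adj = 15300/503 ≈ 30.417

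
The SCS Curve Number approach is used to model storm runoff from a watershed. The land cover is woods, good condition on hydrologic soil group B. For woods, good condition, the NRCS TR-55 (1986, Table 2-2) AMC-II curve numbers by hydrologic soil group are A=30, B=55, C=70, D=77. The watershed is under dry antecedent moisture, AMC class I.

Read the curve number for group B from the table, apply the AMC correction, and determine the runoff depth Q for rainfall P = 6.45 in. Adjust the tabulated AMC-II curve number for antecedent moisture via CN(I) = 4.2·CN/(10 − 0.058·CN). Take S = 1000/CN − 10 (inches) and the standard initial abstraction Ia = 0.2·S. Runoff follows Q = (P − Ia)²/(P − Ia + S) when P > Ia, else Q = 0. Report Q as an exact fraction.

NRCS table: woods, good condition, soil group B → CN(II) = 55
Adjust CN=55 to AMC I: 4.2·55/(10 − 0.058·55) → 231 ÷ (681/100) = 7700/227 ≈ 33.921
Max retention: S = 1000/(7700/227) − 10 = 1500/77 in (≈ 19.481 in)
Ia = 0.2S: 0.2·19.481 = 3.896 in (exactly 300/77)
Since P=6.450 > Ia=3.896: effective rainfall P−Ia = 3933/1540 in
Q: (3933/1540)² ÷ (33933/1540) = 5156163/17418940 in (≈ 0.296 in)

Q = 5156163/17418940 in ≈ 0.296 in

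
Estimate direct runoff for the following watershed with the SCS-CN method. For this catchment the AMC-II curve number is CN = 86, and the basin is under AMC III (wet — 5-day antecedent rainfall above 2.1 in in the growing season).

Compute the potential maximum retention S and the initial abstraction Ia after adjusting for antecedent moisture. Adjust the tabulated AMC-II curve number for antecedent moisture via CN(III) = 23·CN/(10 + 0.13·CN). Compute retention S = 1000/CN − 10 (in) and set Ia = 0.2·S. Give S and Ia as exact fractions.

Adjust CN=86 to AMC III: 23·86/(10 + 0.13·86) → 1978 ÷ (1059/50) = 98900/1059 ≈ 93.390
Retention S: 1000/CN − 10 with CN=93.390 → S = 700/989 ≈ 0.708 in
Ia = 0.2·(700/989) = 140/989 in ≈ 0.142 in

S = 700/989 in ≈ 0.708 in; Ia = 140/989 in ≈ 0.142 in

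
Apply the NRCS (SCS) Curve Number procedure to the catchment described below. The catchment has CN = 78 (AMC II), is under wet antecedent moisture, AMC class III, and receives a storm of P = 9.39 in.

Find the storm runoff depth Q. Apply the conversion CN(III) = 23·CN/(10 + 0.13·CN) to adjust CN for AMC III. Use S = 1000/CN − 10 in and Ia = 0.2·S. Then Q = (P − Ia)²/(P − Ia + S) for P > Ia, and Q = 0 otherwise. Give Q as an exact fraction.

CN(III) from CN(II)=78: (23·78)/(10 + 0.13·78) = 89700/1007 ≈ 89.076
S = 1000/(89700/1007) − 10 = 1100/897 in ≈ 1.226 in
Initial abstraction Ia = S/5 = (1100/897)/5 = 220/897 ≈ 0.245 in
Excess rainfall: 9.390 − 0.245 = 9.145 in; P > Ia so Q > 0
Q: (820283/89700)² ÷ (930283/89700) = 672864200089/83446385100 in (≈ 8.063 in)

Q = 672864200089/83446385100 in ≈ 8.063 in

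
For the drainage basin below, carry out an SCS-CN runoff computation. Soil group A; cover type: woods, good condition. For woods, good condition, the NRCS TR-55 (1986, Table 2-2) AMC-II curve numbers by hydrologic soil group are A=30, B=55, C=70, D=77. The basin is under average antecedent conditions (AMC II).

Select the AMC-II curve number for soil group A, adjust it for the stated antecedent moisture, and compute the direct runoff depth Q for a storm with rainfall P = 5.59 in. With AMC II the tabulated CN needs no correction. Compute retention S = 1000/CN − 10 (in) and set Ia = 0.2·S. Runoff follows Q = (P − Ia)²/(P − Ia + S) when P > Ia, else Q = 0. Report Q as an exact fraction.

NRCS table: woods, good condition, soil group A → CN(II) = 30
Average conditions: CN = 30 (no AMC adjustment).
S = 1000/30 − 10 = 70/3 in ≈ 23.333 in
Ia = 0.2S: 0.2·23.333 = 4.667 in (exactly 14/3)
P − Ia = 5.590 − 4.667 = 277/300 ≈ 0.923 in (> 0, runoff occurs)
Q = (277/300)²/((277/300) + 70/3) = (76729/90000)/(7277/300) = 76729/2183100 in ≈ 0.035 in

Q = 76729/2183100 in ≈ 0.035 in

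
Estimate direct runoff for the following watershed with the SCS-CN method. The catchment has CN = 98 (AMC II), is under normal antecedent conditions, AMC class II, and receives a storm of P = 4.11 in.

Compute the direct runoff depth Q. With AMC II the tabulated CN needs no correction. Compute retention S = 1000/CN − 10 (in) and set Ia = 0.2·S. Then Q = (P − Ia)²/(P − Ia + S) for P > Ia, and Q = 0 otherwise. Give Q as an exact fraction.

Q = 397563721/102601100 in ≈ 3.875 in

Average conditions: CN = 98 (no AMC adjustment).
S = 1000/98 − 10 = 10/49 in ≈ 0.204 in
Ia = 0.2·(10/49) = 2/49 in ≈ 0.041 in
P − Ia = 4.110 − 0.041 = 19939/4900 ≈ 4.069 in (> 0, runoff occurs)
Q = (19939/4900)²/((19939/4900) + 10/49) = (397563721/24010000)/(20939/4900) = 397563721/102601100 in ≈ 3.875 in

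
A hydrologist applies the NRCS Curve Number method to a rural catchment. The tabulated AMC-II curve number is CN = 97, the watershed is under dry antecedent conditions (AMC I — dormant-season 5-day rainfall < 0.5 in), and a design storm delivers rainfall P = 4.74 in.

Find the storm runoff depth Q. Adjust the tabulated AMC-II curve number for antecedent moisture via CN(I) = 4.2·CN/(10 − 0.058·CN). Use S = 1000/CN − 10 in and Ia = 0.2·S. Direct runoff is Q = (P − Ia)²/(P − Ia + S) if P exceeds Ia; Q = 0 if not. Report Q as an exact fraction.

Q = 24311981929/6142335850 in ≈ 3.958 in

CN(I) from CN(II)=97: (4.2·97)/(10 − 0.058·97) = 67900/729 ≈ 93.141
Max retention: S = 1000/(67900/729) − 10 = 500/679 in (≈ 0.736 in)
Initial abstraction Ia = S/5 = (500/679)/5 = 100/679 ≈ 0.147 in
Since P=4.740 > Ia=0.147: effective rainfall P−Ia = 155923/33950 in
Q = (155923/33950)²/((155923/33950) + 500/679) = (24311981929/1152602500)/(180923/33950) = 24311981929/6142335850 in ≈ 3.958 in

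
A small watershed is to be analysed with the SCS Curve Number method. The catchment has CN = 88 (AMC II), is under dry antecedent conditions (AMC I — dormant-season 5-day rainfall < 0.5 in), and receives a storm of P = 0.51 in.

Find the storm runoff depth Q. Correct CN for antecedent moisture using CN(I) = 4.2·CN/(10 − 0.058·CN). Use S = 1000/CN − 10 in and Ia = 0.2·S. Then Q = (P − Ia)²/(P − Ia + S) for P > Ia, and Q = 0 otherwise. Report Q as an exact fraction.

Adjust CN=88 to AMC I: 4.2·88/(10 − 0.058·88) → (1848/5) ÷ (612/125) = 3850/51 ≈ 75.490
Retention S: 1000/CN − 10 with CN=75.490 → S = 250/77 ≈ 3.247 in
Ia = 0.2S: 0.2·3.247 = 0.649 in (exactly 50/77)
P = 0.510 ≤ Ia = 0.649 in: entire storm abstracted, Q = 0.

Q = 0 in ≈ 0.000 in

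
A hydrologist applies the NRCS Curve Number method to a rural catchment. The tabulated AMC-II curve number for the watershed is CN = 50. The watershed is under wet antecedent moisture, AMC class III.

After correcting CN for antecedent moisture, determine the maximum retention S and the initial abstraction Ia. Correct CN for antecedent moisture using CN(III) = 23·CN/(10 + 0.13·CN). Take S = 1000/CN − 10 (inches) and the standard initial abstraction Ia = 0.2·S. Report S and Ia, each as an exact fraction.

Wet (AMC III): CN(III) = 23·50/(10 + 0.13·50) = 1150/(33/2) = 2300/33 ≈ 69.697
Retention S: 1000/CN − 10 with CN=69.697 → S = 100/23 ≈ 4.348 in
Ia = 0.2·(100/23) = 20/23 in ≈ 0.870 in

S = 100/23 in ≈ 4.348 in; Ia = 20/23 in ≈ 0.870 in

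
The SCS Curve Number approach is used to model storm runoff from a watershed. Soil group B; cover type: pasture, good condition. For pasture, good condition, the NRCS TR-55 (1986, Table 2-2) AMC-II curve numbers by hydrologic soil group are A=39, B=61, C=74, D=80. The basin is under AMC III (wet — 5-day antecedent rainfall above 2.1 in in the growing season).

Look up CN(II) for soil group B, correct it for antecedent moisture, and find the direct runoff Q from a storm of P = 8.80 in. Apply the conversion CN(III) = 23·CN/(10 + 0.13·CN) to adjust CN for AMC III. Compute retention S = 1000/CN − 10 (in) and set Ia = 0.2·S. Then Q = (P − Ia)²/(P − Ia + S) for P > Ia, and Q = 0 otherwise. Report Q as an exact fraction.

Q = 836135056/135620995 in ≈ 6.165 in

NRCS table: pasture, good condition, soil group B → CN(II) = 61
CN(III) from CN(II)=61: (23·61)/(10 + 0.13·61) = 140300/1793 ≈ 78.249
S = 1000/(140300/1793) − 10 = 3900/1403 in ≈ 2.780 in
Ia = 0.2S: 0.2·2.780 = 0.556 in (exactly 780/1403)
P − Ia = 8.800 − 0.556 = 57832/7015 ≈ 8.244 in (> 0, runoff occurs)
Runoff Q = (P−Ia)²/(P−Ia+S) = (8.244)²/(8.244+2.780) = 836135056/135620995 ≈ 6.165 in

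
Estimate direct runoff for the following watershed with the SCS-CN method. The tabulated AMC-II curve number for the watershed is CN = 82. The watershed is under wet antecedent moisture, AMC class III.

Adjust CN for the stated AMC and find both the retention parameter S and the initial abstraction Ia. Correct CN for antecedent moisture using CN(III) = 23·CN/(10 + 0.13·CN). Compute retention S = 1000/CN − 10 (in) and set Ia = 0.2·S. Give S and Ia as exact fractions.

S = 900/943 in ≈ 0.954 in; Ia = 180/943 in ≈ 0.191 in

CN(III) from CN(II)=82: (23·82)/(10 + 0.13·82) = 94300/1033 ≈ 91.288
S = 1000/(94300/1033) − 10 = 900/943 in ≈ 0.954 in
Ia = 0.2·(900/943) = 180/943 in ≈ 0.191 in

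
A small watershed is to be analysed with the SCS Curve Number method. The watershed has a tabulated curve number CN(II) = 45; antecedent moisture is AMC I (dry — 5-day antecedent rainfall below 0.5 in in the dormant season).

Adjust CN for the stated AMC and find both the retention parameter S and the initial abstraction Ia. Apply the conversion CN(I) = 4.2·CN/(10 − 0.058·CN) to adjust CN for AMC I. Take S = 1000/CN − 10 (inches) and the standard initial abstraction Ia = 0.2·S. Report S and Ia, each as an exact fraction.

Adjust CN=45 to AMC I: 4.2·45/(10 − 0.058·45) → 189 ÷ (739/100) = 18900/739 ≈ 25.575
Retention S: 1000/CN − 10 with CN=25.575 → S = 5500/189 ≈ 29.101 in
Initial abstraction Ia = S/5 = (5500/189)/5 = 1100/189 ≈ 5.820 in

S = 5500/189 in ≈ 29.101 in; Ia = 1100/189 in ≈ 5.820 in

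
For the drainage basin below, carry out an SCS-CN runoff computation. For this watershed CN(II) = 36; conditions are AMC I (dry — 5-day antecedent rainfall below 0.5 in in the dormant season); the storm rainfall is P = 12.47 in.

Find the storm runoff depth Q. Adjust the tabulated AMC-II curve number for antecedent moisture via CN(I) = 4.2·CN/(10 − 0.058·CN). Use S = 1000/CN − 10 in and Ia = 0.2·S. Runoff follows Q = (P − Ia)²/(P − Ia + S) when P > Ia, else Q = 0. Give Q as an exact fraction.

Dry (AMC I): CN(I) = 4.2·36/(10 − 0.058·36) = (756/5)/(989/125) = 18900/989 ≈ 19.110
Retention S: 1000/CN − 10 with CN=19.110 → S = 8000/189 ≈ 42.328 in
Ia = 0.2·(8000/189) = 1600/189 in ≈ 8.466 in
Excess rainfall: 12.470 − 8.466 = 4.004 in; P > Ia so Q > 0
Q: (75683/18900)² ÷ (875683/18900) = 5727916489/16550408700 in (≈ 0.346 in)

Q = 5727916489/16550408700 in ≈ 0.346 in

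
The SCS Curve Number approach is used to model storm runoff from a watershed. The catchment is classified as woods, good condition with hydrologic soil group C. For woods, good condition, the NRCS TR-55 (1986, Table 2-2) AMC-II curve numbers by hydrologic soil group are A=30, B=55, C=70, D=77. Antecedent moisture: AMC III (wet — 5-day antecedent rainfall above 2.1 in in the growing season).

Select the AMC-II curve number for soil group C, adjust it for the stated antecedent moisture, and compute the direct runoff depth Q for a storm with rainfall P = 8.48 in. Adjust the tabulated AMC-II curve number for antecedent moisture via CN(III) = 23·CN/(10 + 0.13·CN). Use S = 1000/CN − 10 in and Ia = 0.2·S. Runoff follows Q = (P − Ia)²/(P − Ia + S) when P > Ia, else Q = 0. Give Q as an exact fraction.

NRCS table: woods, good condition, soil group C → CN(II) = 70
Wet (AMC III): CN(III) = 23·70/(10 + 0.13·70) = 1610/(191/10) = 16100/191 ≈ 84.293
S = 1000/(16100/191) − 10 = 300/161 in ≈ 1.863 in
Ia = 0.2S: 0.2·1.863 = 0.373 in (exactly 60/161)
Excess rainfall: 8.480 − 0.373 = 8.107 in; P > Ia so Q > 0
Q = (32632/4025)²/((32632/4025) + 300/161) = (1064847424/16200625)/(40132/4025) = 266211856/40382825 in ≈ 6.592 in

Q = 266211856/40382825 in ≈ 6.592 in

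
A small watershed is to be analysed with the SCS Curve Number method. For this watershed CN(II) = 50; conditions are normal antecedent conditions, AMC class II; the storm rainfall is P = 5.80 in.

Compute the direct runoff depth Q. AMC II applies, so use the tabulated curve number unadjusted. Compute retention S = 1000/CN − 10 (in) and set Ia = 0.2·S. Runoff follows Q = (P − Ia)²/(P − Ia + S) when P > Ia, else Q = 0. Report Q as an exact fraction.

CN(II) = 50; AMC II needs no correction.
Max retention: S = 1000/50 − 10 = 10 in (≈ 10.000 in)
Ia = 0.2·10 = 2 in ≈ 2.000 in
Excess rainfall: 5.800 − 2.000 = 3.800 in; P > Ia so Q > 0
Q = (19/5)²/((19/5) + 10) = (361/25)/(69/5) = 361/345 in ≈ 1.046 in

Q = 361/345 in ≈ 1.046 in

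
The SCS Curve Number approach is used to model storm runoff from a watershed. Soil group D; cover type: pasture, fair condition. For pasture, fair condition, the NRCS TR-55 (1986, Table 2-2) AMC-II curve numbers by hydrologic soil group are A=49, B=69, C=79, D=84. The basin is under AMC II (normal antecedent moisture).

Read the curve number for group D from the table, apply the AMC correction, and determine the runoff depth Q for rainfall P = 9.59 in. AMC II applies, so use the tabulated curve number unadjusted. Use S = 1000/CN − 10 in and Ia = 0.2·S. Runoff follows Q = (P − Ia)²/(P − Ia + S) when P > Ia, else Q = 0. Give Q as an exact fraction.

NRCS table: pasture, fair condition, soil group D → CN(II) = 84
Average conditions: CN = 84 (no AMC adjustment).
Max retention: S = 1000/84 − 10 = 40/21 in (≈ 1.905 in)
Initial abstraction Ia = S/5 = (40/21)/5 = 8/21 ≈ 0.381 in
Since P=9.590 > Ia=0.381: effective rainfall P−Ia = 19339/2100 in
Runoff Q = (P−Ia)²/(P−Ia+S) = (9.209)²/(9.209+1.905) = 373996921/49011900 ≈ 7.631 in

Q = 373996921/49011900 in ≈ 7.631 in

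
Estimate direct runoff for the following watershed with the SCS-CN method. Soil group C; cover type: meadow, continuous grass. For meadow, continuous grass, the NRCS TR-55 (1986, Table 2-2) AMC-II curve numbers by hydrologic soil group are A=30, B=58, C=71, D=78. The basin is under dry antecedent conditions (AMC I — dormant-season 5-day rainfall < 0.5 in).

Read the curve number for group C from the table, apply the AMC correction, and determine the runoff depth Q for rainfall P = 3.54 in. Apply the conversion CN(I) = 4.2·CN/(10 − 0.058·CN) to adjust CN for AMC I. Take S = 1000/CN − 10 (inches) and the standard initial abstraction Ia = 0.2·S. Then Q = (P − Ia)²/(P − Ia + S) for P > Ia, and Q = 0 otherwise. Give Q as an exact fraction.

Q = 14138874649/62913266850 in ≈ 0.225 in

NRCS table: meadow, continuous grass, soil group C → CN(II) = 71
CN(I) from CN(II)=71: (4.2·71)/(10 − 0.058·71) = 149100/2941 ≈ 50.697
S = 1000/(149100/2941) − 10 = 14500/1491 in ≈ 9.725 in
Ia = 0.2·(14500/1491) = 2900/1491 in ≈ 1.945 in
Since P=3.540 > Ia=1.945: effective rainfall P−Ia = 118907/74550 in
Q: (118907/74550)² ÷ (843907/74550) = 14138874649/62913266850 in (≈ 0.225 in)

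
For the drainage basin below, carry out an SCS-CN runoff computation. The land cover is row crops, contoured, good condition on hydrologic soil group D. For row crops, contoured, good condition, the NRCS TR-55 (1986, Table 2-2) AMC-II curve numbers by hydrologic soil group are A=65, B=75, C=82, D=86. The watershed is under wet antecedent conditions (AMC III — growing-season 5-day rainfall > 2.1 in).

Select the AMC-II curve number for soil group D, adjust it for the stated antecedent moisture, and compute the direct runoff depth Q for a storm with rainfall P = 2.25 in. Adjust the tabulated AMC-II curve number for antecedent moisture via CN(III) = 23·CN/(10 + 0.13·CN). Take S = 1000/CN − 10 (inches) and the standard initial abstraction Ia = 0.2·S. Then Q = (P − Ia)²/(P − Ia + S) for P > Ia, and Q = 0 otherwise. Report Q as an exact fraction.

Q = 69572281/44073796 in ≈ 1.579 in

NRCS table: row crops, contoured, good condition, soil group D → CN(II) = 86
Adjust CN=86 to AMC III: 23·86/(10 + 0.13·86) → 1978 ÷ (1059/50) = 98900/1059 ≈ 93.390
Max retention: S = 1000/(98900/1059) − 10 = 700/989 in (≈ 0.708 in)
Ia = 0.2·(700/989) = 140/989 in ≈ 0.142 in
Excess rainfall: 2.250 − 0.142 = 2.108 in; P > Ia so Q > 0
Q: (8341/3956)² ÷ (11141/3956) = 69572281/44073796 in (≈ 1.579 in)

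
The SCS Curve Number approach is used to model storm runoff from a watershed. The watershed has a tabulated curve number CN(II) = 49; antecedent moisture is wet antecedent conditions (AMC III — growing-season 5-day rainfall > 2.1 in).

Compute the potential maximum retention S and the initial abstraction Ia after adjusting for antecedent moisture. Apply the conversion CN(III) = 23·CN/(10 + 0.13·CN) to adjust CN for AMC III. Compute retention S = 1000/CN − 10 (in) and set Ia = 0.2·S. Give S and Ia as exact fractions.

Wet (AMC III): CN(III) = 23·49/(10 + 0.13·49) = 1127/(1637/100) = 112700/1637 ≈ 68.845
Retention S: 1000/CN − 10 with CN=68.845 → S = 5100/1127 ≈ 4.525 in
Ia = 0.2S: 0.2·4.525 = 0.905 in (exactly 1020/1127)

S = 5100/1127 in ≈ 4.525 in; Ia = 1020/1127 in ≈ 0.905 in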